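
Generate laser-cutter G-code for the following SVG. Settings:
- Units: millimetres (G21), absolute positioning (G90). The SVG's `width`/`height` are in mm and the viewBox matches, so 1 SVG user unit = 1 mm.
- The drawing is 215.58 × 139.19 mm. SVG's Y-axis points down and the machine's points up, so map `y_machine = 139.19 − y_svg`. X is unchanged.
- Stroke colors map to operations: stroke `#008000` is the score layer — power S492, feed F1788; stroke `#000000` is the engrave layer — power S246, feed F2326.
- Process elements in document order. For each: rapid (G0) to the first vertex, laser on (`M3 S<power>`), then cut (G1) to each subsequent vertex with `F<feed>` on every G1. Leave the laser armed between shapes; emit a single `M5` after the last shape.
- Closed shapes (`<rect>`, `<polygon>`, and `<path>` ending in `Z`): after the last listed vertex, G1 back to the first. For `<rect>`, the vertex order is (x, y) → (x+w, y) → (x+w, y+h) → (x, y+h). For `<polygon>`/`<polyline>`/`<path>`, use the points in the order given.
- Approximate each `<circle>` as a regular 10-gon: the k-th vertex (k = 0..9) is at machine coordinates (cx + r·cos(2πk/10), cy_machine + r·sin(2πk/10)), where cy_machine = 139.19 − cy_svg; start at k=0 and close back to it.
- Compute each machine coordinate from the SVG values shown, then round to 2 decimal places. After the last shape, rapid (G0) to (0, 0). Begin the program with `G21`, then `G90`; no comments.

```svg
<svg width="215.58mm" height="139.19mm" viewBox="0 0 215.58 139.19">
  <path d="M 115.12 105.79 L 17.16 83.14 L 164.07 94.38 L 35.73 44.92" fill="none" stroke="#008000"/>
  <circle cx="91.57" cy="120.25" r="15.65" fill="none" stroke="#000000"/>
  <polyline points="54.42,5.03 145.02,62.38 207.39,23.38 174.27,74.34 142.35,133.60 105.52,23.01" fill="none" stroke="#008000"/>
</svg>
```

viewBox `0 0 215.58 139.19` with mm width/height → 1 unit = 1 mm. Flip: y_m = 139.19 − y_svg.

**Shape 1** — `<path>` open polyline, stroke `#008000` → score (S492, F1788). Machine vertices: (115.12,33.40) → (17.16,56.05) → (164.07,44.81) → (35.73,94.27). Open path.

**Shape 2** — `<circle>` circle, stroke `#000000` → engrave (S246, F2326). Machine vertices: (107.22,18.94) → (104.23,28.14) → (96.41,33.82) → (86.73,33.82) → (78.91,28.14) → (75.92,18.94) → (78.91,9.74) → (86.73,4.06) → (96.41,4.06) → (104.23,9.74) → (107.22,18.94). Closed: final G1 returns to the first vertex.

**Shape 3** — `<polyline>` open polyline, stroke `#008000` → score (S492, F1788). Machine vertices: (54.42,134.16) → (145.02,76.81) → (207.39,115.81) → (174.27,64.85) → (142.35,5.59) → (105.52,116.18). Open path.

G21
G90
G0 X115.12 Y33.40
M3 S492
G1 X17.16 Y56.05 F1788
G1 X164.07 Y44.81 F1788
G1 X35.73 Y94.27 F1788
G0 X107.22 Y18.94
M3 S246
G1 X104.23 Y28.14 F2326
G1 X96.41 Y33.82 F2326
G1 X86.73 Y33.82 F2326
G1 X78.91 Y28.14 F2326
G1 X75.92 Y18.94 F2326
G1 X78.91 Y9.74 F2326
G1 X86.73 Y4.06 F2326
G1 X96.41 Y4.06 F2326
G1 X104.23 Y9.74 F2326
G1 X107.22 Y18.94 F2326
G0 X54.42 Y134.16
M3 S492
G1 X145.02 Y76.81 F1788
G1 X207.39 Y115.81 F1788
G1 X174.27 Y64.85 F1788
G1 X142.35 Y5.59 F1788
G1 X105.52 Y116.18 F1788
M5
G0 X0.00 Y0.00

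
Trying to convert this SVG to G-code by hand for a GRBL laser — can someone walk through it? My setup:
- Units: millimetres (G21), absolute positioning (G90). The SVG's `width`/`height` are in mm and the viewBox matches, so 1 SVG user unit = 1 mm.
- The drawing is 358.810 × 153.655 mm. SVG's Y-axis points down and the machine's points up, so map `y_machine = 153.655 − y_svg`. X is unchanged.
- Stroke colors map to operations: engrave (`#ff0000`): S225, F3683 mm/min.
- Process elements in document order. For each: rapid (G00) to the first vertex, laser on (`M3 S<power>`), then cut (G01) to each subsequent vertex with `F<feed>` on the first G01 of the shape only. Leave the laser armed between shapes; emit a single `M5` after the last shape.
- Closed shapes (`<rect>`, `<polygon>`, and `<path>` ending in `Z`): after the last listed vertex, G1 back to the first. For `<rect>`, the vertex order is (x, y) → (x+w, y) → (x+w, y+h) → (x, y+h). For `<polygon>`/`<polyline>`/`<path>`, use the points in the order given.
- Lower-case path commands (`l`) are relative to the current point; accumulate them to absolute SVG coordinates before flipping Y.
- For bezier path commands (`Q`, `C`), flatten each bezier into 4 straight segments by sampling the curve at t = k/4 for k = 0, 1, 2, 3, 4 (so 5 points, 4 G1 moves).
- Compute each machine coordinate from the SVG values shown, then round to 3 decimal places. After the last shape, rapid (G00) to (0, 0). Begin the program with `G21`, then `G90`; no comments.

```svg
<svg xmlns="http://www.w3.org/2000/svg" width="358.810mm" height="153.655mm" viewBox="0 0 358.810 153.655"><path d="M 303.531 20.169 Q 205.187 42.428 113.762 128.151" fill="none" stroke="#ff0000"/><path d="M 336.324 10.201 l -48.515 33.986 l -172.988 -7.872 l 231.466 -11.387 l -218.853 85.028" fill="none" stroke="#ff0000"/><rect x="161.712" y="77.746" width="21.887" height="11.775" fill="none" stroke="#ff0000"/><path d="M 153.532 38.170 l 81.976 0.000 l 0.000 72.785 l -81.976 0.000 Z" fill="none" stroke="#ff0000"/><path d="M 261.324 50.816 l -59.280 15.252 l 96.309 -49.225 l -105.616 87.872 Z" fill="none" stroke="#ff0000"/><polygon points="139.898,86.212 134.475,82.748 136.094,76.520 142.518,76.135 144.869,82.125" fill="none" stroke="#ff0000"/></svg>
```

viewBox `0 0 358.810 153.655` with mm width/height → 1 unit = 1 mm. Flip: y_m = 153.655 − y_svg.

**Shape 1** — `<path>` quadratic bezier, stroke `#ff0000` → engrave (S225, F3683). Control points (SVG): P0=(303.531,20.169), P1=(205.187,42.428), P2=(113.762,128.151); sampled at t=k/4. Machine vertices: (303.531,133.486) → (254.791,118.390) → (206.917,95.361) → (159.907,64.399) → (113.762,25.504). Open path.

**Shape 2** — `<path>` open polyline, stroke `#ff0000` → engrave (S225, F3683). Machine vertices: (336.324,143.454) → (287.809,109.468) → (114.821,117.340) → (346.287,128.727) → (127.434,43.699). Open path.

**Shape 3** — `<rect>` rectangle, stroke `#ff0000` → engrave (S225, F3683). Machine vertices: (161.712,75.909) → (183.599,75.909) → (183.599,64.134) → (161.712,64.134) → (161.712,75.909). Closed: final G1 returns to the first vertex.

**Shape 4** — `<path>` rectangle, stroke `#ff0000` → engrave (S225, F3683). Machine vertices: (153.532,115.485) → (235.508,115.485) → (235.508,42.700) → (153.532,42.700) → (153.532,115.485). Closed: final G1 returns to the first vertex.

**Shape 5** — `<path>` closed polygon, stroke `#ff0000` → engrave (S225, F3683). Machine vertices: (261.324,102.839) → (202.044,87.587) → (298.353,136.812) → (192.737,48.940) → (261.324,102.839). Closed: final G1 returns to the first vertex.

**Shape 6** — `<polygon>` regular polygon, stroke `#ff0000` → engrave (S225, F3683). Machine vertices: (139.898,67.443) → (134.475,70.907) → (136.094,77.135) → (142.518,77.520) → (144.869,71.530) → (139.898,67.443). Closed: final G1 returns to the first vertex.

G21
G90
G00 X303.531 Y133.486
M3 S225
G01 X254.791 Y118.390 F3683
G01 X206.917 Y95.361
G01 X159.907 Y64.399
G01 X113.762 Y25.504
G00 X336.324 Y143.454
M3 S225
G01 X287.809 Y109.468 F3683
G01 X114.821 Y117.340
G01 X346.287 Y128.727
G01 X127.434 Y43.699
G00 X161.712 Y75.909
M3 S225
G01 X183.599 Y75.909 F3683
G01 X183.599 Y64.134
G01 X161.712 Y64.134
G01 X161.712 Y75.909
G00 X153.532 Y115.485
M3 S225
G01 X235.508 Y115.485 F3683
G01 X235.508 Y42.700
G01 X153.532 Y42.700
G01 X153.532 Y115.485
G00 X261.324 Y102.839
M3 S225
G01 X202.044 Y87.587 F3683
G01 X298.353 Y136.812
G01 X192.737 Y48.940
G01 X261.324 Y102.839
G00 X139.898 Y67.443
M3 S225
G01 X134.475 Y70.907 F3683
G01 X136.094 Y77.135
G01 X142.518 Y77.520
G01 X144.869 Y71.530
G01 X139.898 Y67.443
M5
G00 X0.000 Y0.000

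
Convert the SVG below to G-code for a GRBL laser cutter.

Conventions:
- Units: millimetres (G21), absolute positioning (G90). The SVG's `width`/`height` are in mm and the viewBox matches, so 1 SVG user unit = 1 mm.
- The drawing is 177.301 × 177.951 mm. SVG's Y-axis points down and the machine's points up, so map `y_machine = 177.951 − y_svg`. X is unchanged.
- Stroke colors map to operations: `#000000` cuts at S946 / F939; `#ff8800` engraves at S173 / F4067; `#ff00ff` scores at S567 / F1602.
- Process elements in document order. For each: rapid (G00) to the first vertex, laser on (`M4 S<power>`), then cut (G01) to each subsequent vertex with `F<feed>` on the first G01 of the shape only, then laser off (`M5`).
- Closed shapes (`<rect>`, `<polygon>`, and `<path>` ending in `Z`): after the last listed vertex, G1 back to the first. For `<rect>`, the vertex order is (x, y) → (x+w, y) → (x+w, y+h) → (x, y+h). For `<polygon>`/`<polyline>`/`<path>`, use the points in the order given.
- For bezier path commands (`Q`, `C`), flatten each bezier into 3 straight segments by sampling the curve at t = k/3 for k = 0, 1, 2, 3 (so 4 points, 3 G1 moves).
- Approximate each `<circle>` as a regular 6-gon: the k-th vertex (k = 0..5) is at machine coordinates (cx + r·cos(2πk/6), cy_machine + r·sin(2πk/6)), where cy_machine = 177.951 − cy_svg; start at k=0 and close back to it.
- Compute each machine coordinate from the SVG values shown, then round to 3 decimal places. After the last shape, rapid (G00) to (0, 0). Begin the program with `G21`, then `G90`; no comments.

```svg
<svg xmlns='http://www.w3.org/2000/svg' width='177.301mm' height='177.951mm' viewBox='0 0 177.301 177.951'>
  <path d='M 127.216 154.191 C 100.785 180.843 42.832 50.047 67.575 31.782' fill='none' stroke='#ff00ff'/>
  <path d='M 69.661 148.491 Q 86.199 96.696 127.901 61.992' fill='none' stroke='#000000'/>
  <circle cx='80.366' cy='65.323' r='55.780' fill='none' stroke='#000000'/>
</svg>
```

1 u = 1 mm; y_m = 177.951 − y.

[1] `<path>` cubic bezier, #ff00ff→score S567 F1602: (127.216,23.760) → (94.508,39.591) → (66.167,100.393) → (67.575,146.169)

[2] `<path>` quadratic bezier, #000000→cut S946 F939: (69.661,29.460) → (83.482,62.091) → (102.896,90.924) → (127.901,115.959)

[3] `<circle>` circle, #000000→cut S946 F939: (136.146,112.628) → (108.256,160.935) → (52.476,160.935) → (24.586,112.628) → (52.476,64.321) → (108.256,64.321) → (136.146,112.628) (closed)

G21
G90
G00 X127.216 Y23.760
M4 S567
G01 X94.508 Y39.591 F1602
G01 X66.167 Y100.393
G01 X67.575 Y146.169
M5
G00 X69.661 Y29.460
M4 S946
G01 X83.482 Y62.091 F939
G01 X102.896 Y90.924
G01 X127.901 Y115.959
M5
G00 X136.146 Y112.628
M4 S946
G01 X108.256 Y160.935 F939
G01 X52.476 Y160.935
G01 X24.586 Y112.628
G01 X52.476 Y64.321
G01 X108.256 Y64.321
G01 X136.146 Y112.628
M5
G00 X0.000 Y0.000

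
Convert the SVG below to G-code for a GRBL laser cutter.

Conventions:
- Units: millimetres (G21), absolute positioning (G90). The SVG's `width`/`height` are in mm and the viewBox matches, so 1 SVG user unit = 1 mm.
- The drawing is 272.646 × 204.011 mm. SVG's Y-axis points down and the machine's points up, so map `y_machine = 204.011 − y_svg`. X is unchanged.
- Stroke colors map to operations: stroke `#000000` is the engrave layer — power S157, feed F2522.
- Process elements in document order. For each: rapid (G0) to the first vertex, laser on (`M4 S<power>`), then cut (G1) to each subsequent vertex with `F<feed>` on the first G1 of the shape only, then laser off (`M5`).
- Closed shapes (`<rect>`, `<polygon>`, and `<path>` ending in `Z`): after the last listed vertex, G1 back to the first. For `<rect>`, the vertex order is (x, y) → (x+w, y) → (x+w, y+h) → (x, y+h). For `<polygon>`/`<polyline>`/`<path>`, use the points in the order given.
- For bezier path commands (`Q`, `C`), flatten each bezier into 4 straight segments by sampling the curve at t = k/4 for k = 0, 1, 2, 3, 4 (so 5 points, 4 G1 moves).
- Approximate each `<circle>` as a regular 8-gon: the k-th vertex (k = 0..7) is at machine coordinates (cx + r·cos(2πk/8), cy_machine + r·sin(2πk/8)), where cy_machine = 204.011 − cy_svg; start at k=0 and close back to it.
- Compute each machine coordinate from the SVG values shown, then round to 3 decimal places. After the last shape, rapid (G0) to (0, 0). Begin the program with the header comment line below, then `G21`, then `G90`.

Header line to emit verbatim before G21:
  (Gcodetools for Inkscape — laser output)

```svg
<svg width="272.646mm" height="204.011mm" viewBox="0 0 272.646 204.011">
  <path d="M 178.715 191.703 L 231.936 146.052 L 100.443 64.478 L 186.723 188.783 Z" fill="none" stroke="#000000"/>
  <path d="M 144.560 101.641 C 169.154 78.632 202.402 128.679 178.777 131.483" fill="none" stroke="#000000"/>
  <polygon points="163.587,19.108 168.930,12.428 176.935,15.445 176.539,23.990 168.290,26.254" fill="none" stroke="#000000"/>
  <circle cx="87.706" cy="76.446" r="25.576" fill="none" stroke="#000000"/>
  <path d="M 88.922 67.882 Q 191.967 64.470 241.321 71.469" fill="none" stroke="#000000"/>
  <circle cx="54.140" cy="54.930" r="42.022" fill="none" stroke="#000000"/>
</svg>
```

viewBox `0 0 272.646 204.011` with mm width/height → 1 unit = 1 mm. Flip: y_m = 204.011 − y_svg.

**Shape 1** — `<path>` closed polygon, stroke `#000000` → engrave (S157, F2522). Machine vertices: (178.715,12.308) → (231.936,57.959) → (100.443,139.533) → (186.723,15.228) → (178.715,12.308). Closed: final G1 returns to the first vertex.

**Shape 2** — `<path>` cubic bezier, stroke `#000000` → engrave (S157, F2522). Control points (SVG): P0=(144.560,101.641), P1=(169.154,78.632), P2=(202.402,128.679), P3=(178.777,131.483); sampled at t=k/4. Machine vertices: (144.560,102.370) → (163.604,107.808) → (179.751,97.129) → (186.856,81.609) → (178.777,72.528). Open path.

**Shape 3** — `<polygon>` regular polygon, stroke `#000000` → engrave (S157, F2522). Machine vertices: (163.587,184.903) → (168.930,191.583) → (176.935,188.566) → (176.539,180.021) → (168.290,177.757) → (163.587,184.903). Closed: final G1 returns to the first vertex.

**Shape 4** — `<circle>` circle, stroke `#000000` → engrave (S157, F2522). Machine vertices: (113.282,127.565) → (105.791,145.650) → (87.706,153.141) → (69.621,145.650) → (62.130,127.565) → (69.621,109.480) → (87.706,101.989) → (105.791,109.480) → (113.282,127.565). Closed: final G1 returns to the first vertex.

**Shape 5** — `<path>` quadratic bezier, stroke `#000000` → engrave (S157, F2522). Control points (SVG): P0=(88.922,67.882), P1=(191.967,64.470), P2=(241.321,71.469); sampled at t=k/4. Machine vertices: (88.922,136.129) → (137.089,137.184) → (178.544,136.938) → (213.288,135.391) → (241.321,132.542). Open path.

**Shape 6** — `<circle>` circle, stroke `#000000` → engrave (S157, F2522). Machine vertices: (96.162,149.081) → (83.854,178.795) → (54.140,191.103) → (24.426,178.795) → (12.118,149.081) → (24.426,119.367) → (54.140,107.059) → (83.854,119.367) → (96.162,149.081). Closed: final G1 returns to the first vertex.

(Gcodetools for Inkscape — laser output)
G21
G90
G0 X178.715 Y12.308
M4 S157
G1 X231.936 Y57.959 F2522
G1 X100.443 Y139.533
G1 X186.723 Y15.228
G1 X178.715 Y12.308
M5
G0 X144.560 Y102.370
M4 S157
G1 X163.604 Y107.808 F2522
G1 X179.751 Y97.129
G1 X186.856 Y81.609
G1 X178.777 Y72.528
M5
G0 X163.587 Y184.903
M4 S157
G1 X168.930 Y191.583 F2522
G1 X176.935 Y188.566
G1 X176.539 Y180.021
G1 X168.290 Y177.757
G1 X163.587 Y184.903
M5
G0 X113.282 Y127.565
M4 S157
G1 X105.791 Y145.650 F2522
G1 X87.706 Y153.141
G1 X69.621 Y145.650
G1 X62.130 Y127.565
G1 X69.621 Y109.480
G1 X87.706 Y101.989
G1 X105.791 Y109.480
G1 X113.282 Y127.565
M5
G0 X88.922 Y136.129
M4 S157
G1 X137.089 Y137.184 F2522
G1 X178.544 Y136.938
G1 X213.288 Y135.391
G1 X241.321 Y132.542
M5
G0 X96.162 Y149.081
M4 S157
G1 X83.854 Y178.795 F2522
G1 X54.140 Y191.103
G1 X24.426 Y178.795
G1 X12.118 Y149.081
G1 X24.426 Y119.367
G1 X54.140 Y107.059
G1 X83.854 Y119.367
G1 X96.162 Y149.081
M5
G0 X0.000 Y0.000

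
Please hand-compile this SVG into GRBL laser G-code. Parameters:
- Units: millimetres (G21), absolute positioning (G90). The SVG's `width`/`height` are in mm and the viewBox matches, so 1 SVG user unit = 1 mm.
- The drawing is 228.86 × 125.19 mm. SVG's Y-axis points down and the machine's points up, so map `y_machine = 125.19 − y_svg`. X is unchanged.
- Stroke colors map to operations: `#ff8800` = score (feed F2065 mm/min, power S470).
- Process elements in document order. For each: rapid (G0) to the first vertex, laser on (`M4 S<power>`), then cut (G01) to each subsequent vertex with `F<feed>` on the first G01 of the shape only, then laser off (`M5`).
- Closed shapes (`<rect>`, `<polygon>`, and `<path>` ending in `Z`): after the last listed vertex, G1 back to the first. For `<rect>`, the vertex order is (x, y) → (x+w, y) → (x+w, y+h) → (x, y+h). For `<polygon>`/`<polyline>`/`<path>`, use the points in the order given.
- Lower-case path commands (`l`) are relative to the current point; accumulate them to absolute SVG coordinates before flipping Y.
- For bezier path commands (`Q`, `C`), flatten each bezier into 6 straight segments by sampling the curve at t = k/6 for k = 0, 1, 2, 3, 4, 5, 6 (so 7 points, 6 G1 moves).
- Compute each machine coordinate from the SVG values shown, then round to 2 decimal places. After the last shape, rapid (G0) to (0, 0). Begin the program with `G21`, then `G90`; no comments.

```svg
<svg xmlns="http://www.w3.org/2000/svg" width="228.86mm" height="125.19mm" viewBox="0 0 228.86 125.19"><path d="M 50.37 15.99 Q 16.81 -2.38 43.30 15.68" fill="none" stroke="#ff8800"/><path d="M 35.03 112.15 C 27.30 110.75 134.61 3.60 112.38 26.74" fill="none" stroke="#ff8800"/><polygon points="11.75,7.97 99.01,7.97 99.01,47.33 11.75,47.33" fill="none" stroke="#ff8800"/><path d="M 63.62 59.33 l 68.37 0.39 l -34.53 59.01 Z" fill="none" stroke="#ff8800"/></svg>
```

viewBox `0 0 228.86 125.19` with mm width/height → 1 unit = 1 mm. Flip: y_m = 125.19 − y_svg.

**Shape 1** — `<path>` quadratic bezier, stroke `#ff8800` → score (S470, F2065). Control points (SVG): P0=(50.37,15.99), P1=(16.81,-2.38), P2=(43.30,15.68); sampled at t=k/6. Machine vertices: (50.37,109.20) → (40.85,114.31) → (34.67,117.40) → (31.82,118.46) → (32.31,117.50) → (36.14,114.52) → (43.30,109.51). Open path.

**Shape 2** — `<path>` cubic bezier, stroke `#ff8800` → score (S470, F2065). Control points (SVG): P0=(35.03,112.15), P1=(27.30,110.75), P2=(134.61,3.60), P3=(112.38,26.74); sampled at t=k/6. Machine vertices: (35.03,13.04) → (39.62,21.46) → (56.59,40.95) → (79.14,64.95) → (100.49,86.90) → (113.83,100.26) → (112.38,98.45). Open path.

**Shape 3** — `<polygon>` rectangle, stroke `#ff8800` → score (S470, F2065). Machine vertices: (11.75,117.22) → (99.01,117.22) → (99.01,77.86) → (11.75,77.86) → (11.75,117.22). Closed: final G1 returns to the first vertex.

**Shape 4** — `<path>` regular polygon, stroke `#ff8800` → score (S470, F2065). Machine vertices: (63.62,65.86) → (131.99,65.47) → (97.46,6.46) → (63.62,65.86). Closed: final G1 returns to the first vertex.

G21
G90
G0 X50.37 Y109.20
M4 S470
G01 X40.85 Y114.31 F2065
G01 X34.67 Y117.40
G01 X31.82 Y118.46
G01 X32.31 Y117.50
G01 X36.14 Y114.52
G01 X43.30 Y109.51
M5
G0 X35.03 Y13.04
M4 S470
G01 X39.62 Y21.46 F2065
G01 X56.59 Y40.95
G01 X79.14 Y64.95
G01 X100.49 Y86.90
G01 X113.83 Y100.26
G01 X112.38 Y98.45
M5
G0 X11.75 Y117.22
M4 S470
G01 X99.01 Y117.22 F2065
G01 X99.01 Y77.86
G01 X11.75 Y77.86
G01 X11.75 Y117.22
M5
G0 X63.62 Y65.86
M4 S470
G01 X131.99 Y65.47 F2065
G01 X97.46 Y6.46
G01 X63.62 Y65.86
M5
G0 X0.00 Y0.00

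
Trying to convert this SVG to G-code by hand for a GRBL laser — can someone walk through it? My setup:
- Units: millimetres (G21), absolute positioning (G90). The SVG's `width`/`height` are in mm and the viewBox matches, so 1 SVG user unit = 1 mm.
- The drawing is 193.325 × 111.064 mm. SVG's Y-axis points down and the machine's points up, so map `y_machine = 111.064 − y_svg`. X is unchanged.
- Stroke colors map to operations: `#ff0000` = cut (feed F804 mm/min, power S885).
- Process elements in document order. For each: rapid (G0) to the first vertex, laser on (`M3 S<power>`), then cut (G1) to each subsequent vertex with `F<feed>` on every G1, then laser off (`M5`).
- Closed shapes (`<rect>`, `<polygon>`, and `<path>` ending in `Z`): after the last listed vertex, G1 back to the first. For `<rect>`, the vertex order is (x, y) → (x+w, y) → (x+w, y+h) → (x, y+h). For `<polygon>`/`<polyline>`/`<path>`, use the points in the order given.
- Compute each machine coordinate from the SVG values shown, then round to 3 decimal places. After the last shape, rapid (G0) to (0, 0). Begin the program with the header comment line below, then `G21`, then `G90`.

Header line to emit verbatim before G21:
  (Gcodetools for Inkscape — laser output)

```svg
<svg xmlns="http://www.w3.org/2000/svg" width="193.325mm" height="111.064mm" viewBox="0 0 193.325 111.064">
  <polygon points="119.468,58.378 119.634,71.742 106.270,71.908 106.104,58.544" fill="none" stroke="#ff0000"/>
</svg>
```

(Gcodetools for Inkscape — laser output)
G21
G90
G0 X119.468 Y52.686
M3 S885
G1 X119.634 Y39.322 F804
G1 X106.270 Y39.156 F804
G1 X106.104 Y52.520 F804
G1 X119.468 Y52.686 F804
M5
G0 X0.000 Y0.000

1 u = 1 mm; y_m = 111.064 − y.

[1] `<polygon>` regular polygon, #ff0000→cut S885 F804: (119.468,52.686) → (119.634,39.322) → (106.270,39.156) → (106.104,52.520) → (119.468,52.686) (closed)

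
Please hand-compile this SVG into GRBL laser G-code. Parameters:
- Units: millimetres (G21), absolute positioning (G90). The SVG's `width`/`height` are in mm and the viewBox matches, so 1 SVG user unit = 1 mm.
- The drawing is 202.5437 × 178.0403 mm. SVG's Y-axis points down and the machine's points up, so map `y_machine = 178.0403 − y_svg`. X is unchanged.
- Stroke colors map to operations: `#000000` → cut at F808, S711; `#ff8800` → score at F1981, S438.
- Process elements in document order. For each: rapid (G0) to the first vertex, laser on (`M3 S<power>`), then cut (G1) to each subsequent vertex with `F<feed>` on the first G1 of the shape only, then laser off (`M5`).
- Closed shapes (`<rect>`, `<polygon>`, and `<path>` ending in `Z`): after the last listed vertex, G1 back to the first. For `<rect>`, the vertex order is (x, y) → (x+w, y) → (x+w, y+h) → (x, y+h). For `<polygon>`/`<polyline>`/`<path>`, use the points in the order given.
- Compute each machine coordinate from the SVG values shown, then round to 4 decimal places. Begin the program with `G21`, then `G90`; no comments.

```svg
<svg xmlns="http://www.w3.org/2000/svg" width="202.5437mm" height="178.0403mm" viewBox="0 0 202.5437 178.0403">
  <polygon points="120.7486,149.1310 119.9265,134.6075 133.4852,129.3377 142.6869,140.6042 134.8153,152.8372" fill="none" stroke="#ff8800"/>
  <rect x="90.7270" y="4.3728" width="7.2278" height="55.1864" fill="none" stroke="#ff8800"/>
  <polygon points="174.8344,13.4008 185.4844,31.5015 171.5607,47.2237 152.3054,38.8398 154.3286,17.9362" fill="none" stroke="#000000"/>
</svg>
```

1 u = 1 mm; y_m = 178.0403 − y.

[1] `<polygon>` regular polygon, #ff8800→score S438 F1981: (120.7486,28.9093) → (119.9265,43.4328) → (133.4852,48.7026) → (142.6869,37.4361) → (134.8153,25.2031) → (120.7486,28.9093) (closed)

[2] `<rect>` rectangle, #ff8800→score S438 F1981: (90.7270,173.6675) → (97.9548,173.6675) → (97.9548,118.4811) → (90.7270,118.4811) → (90.7270,173.6675) (closed)

[3] `<polygon>` regular polygon, #000000→cut S711 F808: (174.8344,164.6395) → (185.4844,146.5388) → (171.5607,130.8166) → (152.3054,139.2005) → (154.3286,160.1041) → (174.8344,164.6395) (closed)

G21
G90
G0 X120.7486 Y28.9093
M3 S438
G1 X119.9265 Y43.4328 F1981
G1 X133.4852 Y48.7026
G1 X142.6869 Y37.4361
G1 X134.8153 Y25.2031
G1 X120.7486 Y28.9093
M5
G0 X90.7270 Y173.6675
M3 S438
G1 X97.9548 Y173.6675 F1981
G1 X97.9548 Y118.4811
G1 X90.7270 Y118.4811
G1 X90.7270 Y173.6675
M5
G0 X174.8344 Y164.6395
M3 S711
G1 X185.4844 Y146.5388 F808
G1 X171.5607 Y130.8166
G1 X152.3054 Y139.2005
G1 X154.3286 Y160.1041
G1 X174.8344 Y164.6395
M5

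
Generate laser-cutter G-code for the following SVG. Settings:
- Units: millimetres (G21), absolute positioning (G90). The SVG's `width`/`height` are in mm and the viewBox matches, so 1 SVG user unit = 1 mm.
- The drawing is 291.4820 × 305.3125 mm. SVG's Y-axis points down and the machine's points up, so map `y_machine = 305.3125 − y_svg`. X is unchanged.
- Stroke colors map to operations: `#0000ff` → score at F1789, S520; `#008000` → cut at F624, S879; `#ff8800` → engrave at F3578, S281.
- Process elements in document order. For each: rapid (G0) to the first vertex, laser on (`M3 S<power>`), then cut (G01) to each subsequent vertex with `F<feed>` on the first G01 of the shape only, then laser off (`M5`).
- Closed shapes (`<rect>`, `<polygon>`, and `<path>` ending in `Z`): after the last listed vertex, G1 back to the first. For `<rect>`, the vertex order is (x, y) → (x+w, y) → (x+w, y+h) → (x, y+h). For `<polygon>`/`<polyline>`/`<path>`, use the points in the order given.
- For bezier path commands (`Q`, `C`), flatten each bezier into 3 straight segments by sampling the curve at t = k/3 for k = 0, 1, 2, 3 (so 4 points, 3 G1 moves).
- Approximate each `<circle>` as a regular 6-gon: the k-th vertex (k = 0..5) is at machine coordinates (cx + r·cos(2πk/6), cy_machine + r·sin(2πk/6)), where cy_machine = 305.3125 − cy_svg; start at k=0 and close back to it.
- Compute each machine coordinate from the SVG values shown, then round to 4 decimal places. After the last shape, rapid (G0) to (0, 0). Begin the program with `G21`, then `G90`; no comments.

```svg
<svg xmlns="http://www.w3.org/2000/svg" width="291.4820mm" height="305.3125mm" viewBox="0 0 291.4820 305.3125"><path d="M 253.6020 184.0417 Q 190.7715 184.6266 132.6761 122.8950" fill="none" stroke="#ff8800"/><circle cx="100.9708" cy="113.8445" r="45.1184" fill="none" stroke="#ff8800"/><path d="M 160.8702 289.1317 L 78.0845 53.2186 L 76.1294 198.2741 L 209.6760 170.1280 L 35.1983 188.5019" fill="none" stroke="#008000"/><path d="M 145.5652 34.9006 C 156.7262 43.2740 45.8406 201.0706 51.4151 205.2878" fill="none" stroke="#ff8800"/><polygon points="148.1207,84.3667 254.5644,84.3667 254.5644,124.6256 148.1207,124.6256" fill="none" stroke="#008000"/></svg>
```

Since the viewBox matches the mm dimensions, user units are millimetres directly. The only transform is the Y-flip y_m = 305.3125 − y_svg.

Shape 1 is a quadratic bezier drawn with `<path>`. Its stroke #ff8800 means engrave at S281, F3578. After flipping Y the toolpath is (253.6020,121.2708) → (212.2411,127.8049) → (171.9325,148.1872) → (132.6761,182.4175).

Shape 2 is a circle drawn with `<circle>`. Its stroke #ff8800 means engrave at S281, F3578. After flipping Y the toolpath is (146.0892,191.4680) → (123.5300,230.5417) → (78.4116,230.5417) → (55.8524,191.4680) → (78.4116,152.3943) → (123.5300,152.3943) → (146.0892,191.4680), returning to the start.

Shape 3 is a open polyline drawn with `<path>`. Its stroke #008000 means cut at S879, F624. After flipping Y the toolpath is (160.8702,16.1808) → (78.0845,252.0939) → (76.1294,107.0384) → (209.6760,135.1845) → (35.1983,116.8106).

Shape 4 is a cubic bezier drawn with `<path>`. Its stroke #ff8800 means engrave at S281, F3578. After flipping Y the toolpath is (145.5652,270.4119) → (124.8776,223.4531) → (75.8271,144.2127) → (51.4151,100.0247).

Shape 5 is a rectangle drawn with `<polygon>`. Its stroke #008000 means cut at S879, F624. After flipping Y the toolpath is (148.1207,220.9458) → (254.5644,220.9458) → (254.5644,180.6869) → (148.1207,180.6869) → (148.1207,220.9458), returning to the start.

G21
G90
G0 X253.6020 Y121.2708
M3 S281
G01 X212.2411 Y127.8049 F3578
G01 X171.9325 Y148.1872
G01 X132.6761 Y182.4175
M5
G0 X146.0892 Y191.4680
M3 S281
G01 X123.5300 Y230.5417 F3578
G01 X78.4116 Y230.5417
G01 X55.8524 Y191.4680
G01 X78.4116 Y152.3943
G01 X123.5300 Y152.3943
G01 X146.0892 Y191.4680
M5
G0 X160.8702 Y16.1808
M3 S879
G01 X78.0845 Y252.0939 F624
G01 X76.1294 Y107.0384
G01 X209.6760 Y135.1845
G01 X35.1983 Y116.8106
M5
G0 X145.5652 Y270.4119
M3 S281
G01 X124.8776 Y223.4531 F3578
G01 X75.8271 Y144.2127
G01 X51.4151 Y100.0247
M5
G0 X148.1207 Y220.9458
M3 S879
G01 X254.5644 Y220.9458 F624
G01 X254.5644 Y180.6869
G01 X148.1207 Y180.6869
G01 X148.1207 Y220.9458
M5
G0 X0.0000 Y0.0000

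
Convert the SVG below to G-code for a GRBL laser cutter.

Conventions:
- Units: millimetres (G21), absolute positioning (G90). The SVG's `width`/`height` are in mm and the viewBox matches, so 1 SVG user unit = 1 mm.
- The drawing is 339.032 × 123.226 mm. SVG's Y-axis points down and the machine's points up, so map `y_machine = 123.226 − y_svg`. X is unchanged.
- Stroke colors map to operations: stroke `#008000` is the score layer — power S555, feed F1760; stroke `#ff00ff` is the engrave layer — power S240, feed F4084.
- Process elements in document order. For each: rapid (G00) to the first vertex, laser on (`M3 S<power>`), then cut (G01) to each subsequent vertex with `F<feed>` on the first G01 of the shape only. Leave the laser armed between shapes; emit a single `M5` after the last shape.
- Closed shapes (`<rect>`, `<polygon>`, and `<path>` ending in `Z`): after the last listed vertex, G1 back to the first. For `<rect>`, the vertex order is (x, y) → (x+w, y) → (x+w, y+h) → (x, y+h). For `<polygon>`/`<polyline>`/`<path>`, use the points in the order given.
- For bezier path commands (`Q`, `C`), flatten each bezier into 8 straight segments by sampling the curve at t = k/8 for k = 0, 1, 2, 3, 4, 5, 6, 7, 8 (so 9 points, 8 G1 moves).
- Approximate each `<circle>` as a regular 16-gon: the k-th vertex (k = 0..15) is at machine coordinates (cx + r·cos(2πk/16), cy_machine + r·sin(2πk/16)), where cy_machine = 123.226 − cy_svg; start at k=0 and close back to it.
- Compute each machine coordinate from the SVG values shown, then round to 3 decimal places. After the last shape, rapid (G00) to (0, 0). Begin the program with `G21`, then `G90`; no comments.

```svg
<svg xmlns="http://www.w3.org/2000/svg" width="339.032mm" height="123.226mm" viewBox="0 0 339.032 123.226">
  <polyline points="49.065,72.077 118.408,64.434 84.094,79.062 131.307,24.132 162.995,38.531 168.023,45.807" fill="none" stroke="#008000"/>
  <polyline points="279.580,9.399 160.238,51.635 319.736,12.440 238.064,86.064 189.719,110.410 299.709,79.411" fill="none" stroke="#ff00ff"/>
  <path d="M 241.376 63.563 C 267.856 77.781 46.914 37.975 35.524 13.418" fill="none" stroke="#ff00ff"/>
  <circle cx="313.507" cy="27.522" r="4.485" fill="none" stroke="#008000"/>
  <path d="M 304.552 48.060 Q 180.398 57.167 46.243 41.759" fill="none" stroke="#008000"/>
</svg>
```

Since the viewBox matches the mm dimensions, user units are millimetres directly. The only transform is the Y-flip y_m = 123.226 − y_svg.

Shape 1 is a open polyline drawn with `<polyline>`. Its stroke #008000 means score at S555, F1760. After flipping Y the toolpath is (49.065,51.149) → (118.408,58.792) → (84.094,44.164) → (131.307,99.094) → (162.995,84.695) → (168.023,77.419).

Shape 2 is a open polyline drawn with `<polyline>`. Its stroke #ff00ff means engrave at S240, F4084. After flipping Y the toolpath is (279.580,113.827) → (160.238,71.591) → (319.736,110.786) → (238.064,37.162) → (189.719,12.816) → (299.709,43.815).

Shape 3 is a cubic bezier drawn with `<path>`. Its stroke #ff00ff means engrave at S240, F4084. After flipping Y the toolpath is (241.376,59.663) → (240.601,56.728) → (221.985,58.047) → (190.883,62.806) → (152.651,70.195) → (112.644,79.401) → (76.217,89.613) → (48.725,100.020) → (35.524,109.808).

Shape 4 is a circle drawn with `<circle>`. Its stroke #008000 means score at S555, F1760. After flipping Y the toolpath is (317.992,95.704) → (317.651,97.420) → (316.678,98.875) → (315.223,99.848) → (313.507,100.189) → (311.791,99.848) → (310.336,98.875) → (309.363,97.420) → (309.022,95.704) → (309.363,93.988) → (310.336,92.533) → (311.791,91.560) → (313.507,91.219) → (315.223,91.560) → (316.678,92.533) → (317.651,93.988) → (317.992,95.704), returning to the start.

Shape 5 is a quadratic bezier drawn with `<path>`. Its stroke #008000 means score at S555, F1760. After flipping Y the toolpath is (304.552,75.166) → (273.357,73.272) → (241.850,72.145) → (210.030,71.783) → (177.898,72.188) → (145.453,73.358) → (112.695,75.295) → (79.625,77.998) → (46.243,81.467).

G21
G90
G00 X49.065 Y51.149
M3 S555
G01 X118.408 Y58.792 F1760
G01 X84.094 Y44.164
G01 X131.307 Y99.094
G01 X162.995 Y84.695
G01 X168.023 Y77.419
G00 X279.580 Y113.827
M3 S240
G01 X160.238 Y71.591 F4084
G01 X319.736 Y110.786
G01 X238.064 Y37.162
G01 X189.719 Y12.816
G01 X299.709 Y43.815
G00 X241.376 Y59.663
M3 S240
G01 X240.601 Y56.728 F4084
G01 X221.985 Y58.047
G01 X190.883 Y62.806
G01 X152.651 Y70.195
G01 X112.644 Y79.401
G01 X76.217 Y89.613
G01 X48.725 Y100.020
G01 X35.524 Y109.808
G00 X317.992 Y95.704
M3 S555
G01 X317.651 Y97.420 F1760
G01 X316.678 Y98.875
G01 X315.223 Y99.848
G01 X313.507 Y100.189
G01 X311.791 Y99.848
G01 X310.336 Y98.875
G01 X309.363 Y97.420
G01 X309.022 Y95.704
G01 X309.363 Y93.988
G01 X310.336 Y92.533
G01 X311.791 Y91.560
G01 X313.507 Y91.219
G01 X315.223 Y91.560
G01 X316.678 Y92.533
G01 X317.651 Y93.988
G01 X317.992 Y95.704
G00 X304.552 Y75.166
M3 S555
G01 X273.357 Y73.272 F1760
G01 X241.850 Y72.145
G01 X210.030 Y71.783
G01 X177.898 Y72.188
G01 X145.453 Y73.358
G01 X112.695 Y75.295
G01 X79.625 Y77.998
G01 X46.243 Y81.467
M5
G00 X0.000 Y0.000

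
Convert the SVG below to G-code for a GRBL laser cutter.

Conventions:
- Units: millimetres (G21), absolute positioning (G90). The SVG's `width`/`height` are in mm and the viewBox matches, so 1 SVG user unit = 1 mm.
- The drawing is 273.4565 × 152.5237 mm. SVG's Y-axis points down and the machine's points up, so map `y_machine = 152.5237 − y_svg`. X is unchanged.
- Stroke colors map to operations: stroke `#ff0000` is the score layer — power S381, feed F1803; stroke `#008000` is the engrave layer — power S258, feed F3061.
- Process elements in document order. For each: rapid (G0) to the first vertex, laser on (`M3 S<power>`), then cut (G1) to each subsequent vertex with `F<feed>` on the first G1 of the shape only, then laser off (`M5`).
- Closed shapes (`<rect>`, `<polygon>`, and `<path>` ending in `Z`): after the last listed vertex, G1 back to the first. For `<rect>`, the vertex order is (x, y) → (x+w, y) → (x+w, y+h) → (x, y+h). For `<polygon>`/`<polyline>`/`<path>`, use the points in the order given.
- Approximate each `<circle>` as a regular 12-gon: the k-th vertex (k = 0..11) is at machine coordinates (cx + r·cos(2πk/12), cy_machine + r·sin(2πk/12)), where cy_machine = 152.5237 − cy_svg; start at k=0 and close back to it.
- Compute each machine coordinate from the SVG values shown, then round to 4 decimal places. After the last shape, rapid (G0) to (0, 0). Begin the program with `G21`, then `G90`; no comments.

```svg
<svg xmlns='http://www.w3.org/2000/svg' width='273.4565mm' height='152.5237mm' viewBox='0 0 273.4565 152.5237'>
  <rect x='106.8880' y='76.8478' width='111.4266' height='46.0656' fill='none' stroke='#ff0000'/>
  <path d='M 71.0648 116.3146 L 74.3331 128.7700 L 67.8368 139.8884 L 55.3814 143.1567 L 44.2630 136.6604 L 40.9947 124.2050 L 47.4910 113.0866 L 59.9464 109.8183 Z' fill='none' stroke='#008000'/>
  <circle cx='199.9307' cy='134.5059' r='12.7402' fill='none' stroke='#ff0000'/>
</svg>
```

1 u = 1 mm; y_m = 152.5237 − y.

[1] `<rect>` rectangle, #ff0000→score S381 F1803: (106.8880,75.6759) → (218.3146,75.6759) → (218.3146,29.6103) → (106.8880,29.6103) → (106.8880,75.6759) (closed)

[2] `<path>` regular polygon, #008000→engrave S258 F3061: (71.0648,36.2091) → (74.3331,23.7537) → (67.8368,12.6353) → (55.3814,9.3670) → (44.2630,15.8633) → (40.9947,28.3187) → (47.4910,39.4371) → (59.9464,42.7054) → (71.0648,36.2091) (closed)

[3] `<circle>` circle, #ff0000→score S381 F1803: (212.6709,18.0178) → (210.9640,24.3879) → (206.3008,29.0511) → (199.9307,30.7580) → (193.5606,29.0511) → (188.8974,24.3879) → (187.1905,18.0178) → (188.8974,11.6477) → (193.5606,6.9845) → (199.9307,5.2776) → (206.3008,6.9845) → (210.9640,11.6477) → (212.6709,18.0178) (closed)

G21
G90
G0 X106.8880 Y75.6759
M3 S381
G1 X218.3146 Y75.6759 F1803
G1 X218.3146 Y29.6103
G1 X106.8880 Y29.6103
G1 X106.8880 Y75.6759
M5
G0 X71.0648 Y36.2091
M3 S258
G1 X74.3331 Y23.7537 F3061
G1 X67.8368 Y12.6353
G1 X55.3814 Y9.3670
G1 X44.2630 Y15.8633
G1 X40.9947 Y28.3187
G1 X47.4910 Y39.4371
G1 X59.9464 Y42.7054
G1 X71.0648 Y36.2091
M5
G0 X212.6709 Y18.0178
M3 S381
G1 X210.9640 Y24.3879 F1803
G1 X206.3008 Y29.0511
G1 X199.9307 Y30.7580
G1 X193.5606 Y29.0511
G1 X188.8974 Y24.3879
G1 X187.1905 Y18.0178
G1 X188.8974 Y11.6477
G1 X193.5606 Y6.9845
G1 X199.9307 Y5.2776
G1 X206.3008 Y6.9845
G1 X210.9640 Y11.6477
G1 X212.6709 Y18.0178
M5
G0 X0.0000 Y0.0000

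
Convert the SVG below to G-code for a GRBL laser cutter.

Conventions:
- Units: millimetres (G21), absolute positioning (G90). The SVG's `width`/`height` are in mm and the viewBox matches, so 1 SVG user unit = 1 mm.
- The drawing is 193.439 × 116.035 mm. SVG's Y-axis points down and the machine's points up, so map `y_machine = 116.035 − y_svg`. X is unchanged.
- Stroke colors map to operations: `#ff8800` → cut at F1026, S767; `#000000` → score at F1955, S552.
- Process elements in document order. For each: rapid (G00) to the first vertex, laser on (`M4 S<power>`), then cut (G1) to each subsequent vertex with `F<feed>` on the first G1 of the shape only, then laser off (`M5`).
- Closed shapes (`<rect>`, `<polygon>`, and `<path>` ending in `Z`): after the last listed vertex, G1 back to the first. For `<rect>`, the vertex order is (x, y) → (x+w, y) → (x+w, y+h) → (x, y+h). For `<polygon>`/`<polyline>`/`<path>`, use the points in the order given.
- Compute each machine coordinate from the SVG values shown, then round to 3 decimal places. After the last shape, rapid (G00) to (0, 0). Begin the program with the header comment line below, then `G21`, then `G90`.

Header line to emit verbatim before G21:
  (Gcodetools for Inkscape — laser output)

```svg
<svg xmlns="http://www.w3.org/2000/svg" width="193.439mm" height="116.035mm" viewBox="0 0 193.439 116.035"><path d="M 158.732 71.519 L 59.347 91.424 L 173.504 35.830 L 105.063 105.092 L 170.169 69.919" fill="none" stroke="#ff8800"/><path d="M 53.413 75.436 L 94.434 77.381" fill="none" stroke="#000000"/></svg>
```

(Gcodetools for Inkscape — laser output)
G21
G90
G00 X158.732 Y44.516
M4 S767
G1 X59.347 Y24.611 F1026
G1 X173.504 Y80.205
G1 X105.063 Y10.943
G1 X170.169 Y46.116
M5
G00 X53.413 Y40.599
M4 S552
G1 X94.434 Y38.654 F1955
M5
G00 X0.000 Y0.000

viewBox `0 0 193.439 116.035` with mm width/height → 1 unit = 1 mm. Flip: y_m = 116.035 − y_svg.

**Shape 1** — `<path>` open polyline, stroke `#ff8800` → cut (S767, F1026). Machine vertices: (158.732,44.516) → (59.347,24.611) → (173.504,80.205) → (105.063,10.943) → (170.169,46.116). Open path.

**Shape 2** — `<path>` line segment, stroke `#000000` → score (S552, F1955). Machine vertices: (53.413,40.599) → (94.434,38.654). Open path.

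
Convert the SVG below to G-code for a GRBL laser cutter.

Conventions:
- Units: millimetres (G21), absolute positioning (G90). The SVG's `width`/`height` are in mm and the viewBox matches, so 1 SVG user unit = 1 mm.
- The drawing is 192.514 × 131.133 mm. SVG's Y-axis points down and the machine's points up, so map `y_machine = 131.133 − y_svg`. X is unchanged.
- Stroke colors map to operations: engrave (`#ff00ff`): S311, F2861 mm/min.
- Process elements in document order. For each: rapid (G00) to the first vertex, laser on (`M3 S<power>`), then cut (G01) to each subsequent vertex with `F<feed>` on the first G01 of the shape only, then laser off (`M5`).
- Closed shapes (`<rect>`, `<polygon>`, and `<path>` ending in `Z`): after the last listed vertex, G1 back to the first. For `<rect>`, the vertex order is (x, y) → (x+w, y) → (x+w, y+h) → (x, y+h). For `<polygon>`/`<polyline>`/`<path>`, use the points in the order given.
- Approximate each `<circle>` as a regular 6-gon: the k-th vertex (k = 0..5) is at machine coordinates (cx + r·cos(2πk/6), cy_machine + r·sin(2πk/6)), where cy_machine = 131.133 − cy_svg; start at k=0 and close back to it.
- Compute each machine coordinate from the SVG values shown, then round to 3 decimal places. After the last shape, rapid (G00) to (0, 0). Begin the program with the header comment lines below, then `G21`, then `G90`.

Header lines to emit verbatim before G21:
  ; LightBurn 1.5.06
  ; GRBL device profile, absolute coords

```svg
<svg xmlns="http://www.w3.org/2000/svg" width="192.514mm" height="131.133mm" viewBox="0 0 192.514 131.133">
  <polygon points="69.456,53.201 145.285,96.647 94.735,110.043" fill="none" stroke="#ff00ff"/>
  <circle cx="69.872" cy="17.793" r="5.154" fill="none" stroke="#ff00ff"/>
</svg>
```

; LightBurn 1.5.06
; GRBL device profile, absolute coords
G21
G90
G00 X69.456 Y77.932
M3 S311
G01 X145.285 Y34.486 F2861
G01 X94.735 Y21.090
G01 X69.456 Y77.932
M5
G00 X75.026 Y113.340
M3 S311
G01 X72.449 Y117.803 F2861
G01 X67.295 Y117.803
G01 X64.718 Y113.340
G01 X67.295 Y108.877
G01 X72.449 Y108.877
G01 X75.026 Y113.340
M5
G00 X0.000 Y0.000

Since the viewBox matches the mm dimensions, user units are millimetres directly. The only transform is the Y-flip y_m = 131.133 − y_svg.

Shape 1 is a closed polygon drawn with `<polygon>`. Its stroke #ff00ff means engrave at S311, F2861. After flipping Y the toolpath is (69.456,77.932) → (145.285,34.486) → (94.735,21.090) → (69.456,77.932), returning to the start.

Shape 2 is a circle drawn with `<circle>`. Its stroke #ff00ff means engrave at S311, F2861. After flipping Y the toolpath is (75.026,113.340) → (72.449,117.803) → (67.295,117.803) → (64.718,113.340) → (67.295,108.877) → (72.449,108.877) → (75.026,113.340), returning to the start.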